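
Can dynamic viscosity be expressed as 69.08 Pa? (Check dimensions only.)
No

dynamic viscosity has SI base units: kg / (m * s)
Pa does NOT reduce to kg / (m * s); a valid unit for dynamic viscosity would be e.g. Pa·s.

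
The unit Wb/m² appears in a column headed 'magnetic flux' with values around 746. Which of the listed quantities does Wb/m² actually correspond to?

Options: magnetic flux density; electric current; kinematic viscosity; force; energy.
magnetic flux density

magnetic flux should have units dimensionally equivalent to kg * m^2 / (A * s^2) (e.g. Wb).
The given unit 'Wb/m²' reduces to kg / (A * s^2). Of the listed options, that is the dimensionality of magnetic flux density.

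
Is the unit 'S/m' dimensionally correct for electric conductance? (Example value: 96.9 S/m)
No

electric conductance has SI base units: A^2 * s^3 / (kg * m^2)
S/m does NOT reduce to A^2 * s^3 / (kg * m^2); a valid unit for electric conductance would be e.g. S.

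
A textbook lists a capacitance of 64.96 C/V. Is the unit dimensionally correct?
Yes

capacitance has SI base units: A^2 * s^4 / (kg * m^2)
C/V reduces to the same SI base units, so it is a valid unit for capacitance.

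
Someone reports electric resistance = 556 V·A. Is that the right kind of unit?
No

electric resistance has SI base units: kg * m^2 / (A^2 * s^3)
V·A does NOT reduce to kg * m^2 / (A^2 * s^3); a valid unit for electric resistance would be e.g. Ω.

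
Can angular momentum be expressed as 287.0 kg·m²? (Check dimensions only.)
No

angular momentum has SI base units: kg * m^2 / s
kg·m² does NOT reduce to kg * m^2 / s; a valid unit for angular momentum would be e.g. kg·m²/s.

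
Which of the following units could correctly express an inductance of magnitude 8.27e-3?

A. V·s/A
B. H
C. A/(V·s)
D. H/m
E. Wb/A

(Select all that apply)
A, B, E

inductance has SI base units: kg * m^2 / (A^2 * s^2)

Checking each option against kg * m^2 / (A^2 * s^2):
  A. V·s/A: ✓ matches
  B. H: ✓ matches
  C. A/(V·s): ✗ does not match
  D. H/m: ✗ does not match
  E. Wb/A: ✓ matches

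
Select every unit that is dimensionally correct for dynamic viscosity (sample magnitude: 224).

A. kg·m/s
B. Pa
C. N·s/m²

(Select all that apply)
C

dynamic viscosity has SI base units: kg / (m * s)

Checking each option against kg / (m * s):
  A. kg·m/s: ✗ does not match
  B. Pa: ✗ does not match
  C. N·s/m²: ✓ matches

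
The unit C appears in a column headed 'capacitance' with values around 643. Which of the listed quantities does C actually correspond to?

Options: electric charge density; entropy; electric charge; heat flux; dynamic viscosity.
electric charge

capacitance should have units dimensionally equivalent to A^2 * s^4 / (kg * m^2) (e.g. F).
The given unit 'C' reduces to A * s. Of the listed options, that is the dimensionality of electric charge.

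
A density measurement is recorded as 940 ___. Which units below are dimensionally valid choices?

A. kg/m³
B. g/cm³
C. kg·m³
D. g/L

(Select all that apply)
A, B, D

density has SI base units: kg / m^3

Checking each option against kg / m^3:
  A. kg/m³: ✓ matches
  B. g/cm³: ✓ matches
  C. kg·m³: ✗ does not match
  D. g/L: ✓ matches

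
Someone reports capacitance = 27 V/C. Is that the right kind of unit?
No

capacitance has SI base units: A^2 * s^4 / (kg * m^2)
V/C does NOT reduce to A^2 * s^4 / (kg * m^2); a valid unit for capacitance would be e.g. F.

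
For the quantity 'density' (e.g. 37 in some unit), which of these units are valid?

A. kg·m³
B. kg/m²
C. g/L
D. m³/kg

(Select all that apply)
C

density has SI base units: kg / m^3

Checking each option against kg / m^3:
  A. kg·m³: ✗ does not match
  B. kg/m²: ✗ does not match
  C. g/L: ✓ matches
  D. m³/kg: ✗ does not match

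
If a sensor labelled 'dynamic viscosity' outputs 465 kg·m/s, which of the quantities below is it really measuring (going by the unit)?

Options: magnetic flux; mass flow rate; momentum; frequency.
momentum

dynamic viscosity should have units dimensionally equivalent to kg / (m * s) (e.g. Pa·s).
The given unit 'kg·m/s' reduces to kg * m / s. Of the listed options, that is the dimensionality of momentum.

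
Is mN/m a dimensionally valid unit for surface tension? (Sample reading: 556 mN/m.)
Yes

surface tension has SI base units: kg / s^2
mN/m reduces to the same SI base units, so it is a valid unit for surface tension.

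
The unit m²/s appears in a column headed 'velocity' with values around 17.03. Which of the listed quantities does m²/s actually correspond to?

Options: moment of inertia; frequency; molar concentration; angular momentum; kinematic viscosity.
kinematic viscosity

velocity should have units dimensionally equivalent to m / s (e.g. m/s).
The given unit 'm²/s' reduces to m^2 / s. Of the listed options, that is the dimensionality of kinematic viscosity.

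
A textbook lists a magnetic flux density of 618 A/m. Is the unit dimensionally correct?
No

magnetic flux density has SI base units: kg / (A * s^2)
A/m does NOT reduce to kg / (A * s^2); a valid unit for magnetic flux density would be e.g. T.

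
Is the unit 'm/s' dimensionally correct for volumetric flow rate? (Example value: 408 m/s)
No

volumetric flow rate has SI base units: m^3 / s
m/s does NOT reduce to m^3 / s; a valid unit for volumetric flow rate would be e.g. m³/s.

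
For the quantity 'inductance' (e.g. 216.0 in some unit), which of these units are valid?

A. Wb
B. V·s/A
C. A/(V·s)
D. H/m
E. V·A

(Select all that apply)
B

inductance has SI base units: kg * m^2 / (A^2 * s^2)

Checking each option against kg * m^2 / (A^2 * s^2):
  A. Wb: ✗ does not match
  B. V·s/A: ✓ matches
  C. A/(V·s): ✗ does not match
  D. H/m: ✗ does not match
  E. V·A: ✗ does not match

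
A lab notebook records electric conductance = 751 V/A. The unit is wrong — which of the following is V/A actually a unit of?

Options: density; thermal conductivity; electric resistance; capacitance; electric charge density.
electric resistance

electric conductance should have units dimensionally equivalent to A^2 * s^3 / (kg * m^2) (e.g. S).
The given unit 'V/A' reduces to kg * m^2 / (A^2 * s^3). Of the listed options, that is the dimensionality of electric resistance.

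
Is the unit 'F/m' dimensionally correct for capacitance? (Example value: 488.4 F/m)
No

capacitance has SI base units: A^2 * s^4 / (kg * m^2)
F/m does NOT reduce to A^2 * s^4 / (kg * m^2); a valid unit for capacitance would be e.g. F.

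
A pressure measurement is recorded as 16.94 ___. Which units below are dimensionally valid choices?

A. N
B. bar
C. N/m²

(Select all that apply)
B, C

pressure has SI base units: kg / (m * s^2)

Checking each option against kg / (m * s^2):
  A. N: ✗ does not match
  B. bar: ✓ matches
  C. N/m²: ✓ matches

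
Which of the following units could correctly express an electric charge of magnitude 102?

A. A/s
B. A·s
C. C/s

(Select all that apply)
B

electric charge has SI base units: A * s

Checking each option against A * s:
  A. A/s: ✗ does not match
  B. A·s: ✓ matches
  C. C/s: ✗ does not match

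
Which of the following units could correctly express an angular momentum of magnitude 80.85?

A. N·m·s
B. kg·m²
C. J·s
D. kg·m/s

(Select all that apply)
A, C

angular momentum has SI base units: kg * m^2 / s

Checking each option against kg * m^2 / s:
  A. N·m·s: ✓ matches
  B. kg·m²: ✗ does not match
  C. J·s: ✓ matches
  D. kg·m/s: ✗ does not match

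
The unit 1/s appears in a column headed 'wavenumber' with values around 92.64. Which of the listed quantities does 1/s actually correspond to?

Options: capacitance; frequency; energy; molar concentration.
frequency

wavenumber should have units dimensionally equivalent to 1 / m (e.g. 1/m).
The given unit '1/s' reduces to 1 / s. Of the listed options, that is the dimensionality of frequency.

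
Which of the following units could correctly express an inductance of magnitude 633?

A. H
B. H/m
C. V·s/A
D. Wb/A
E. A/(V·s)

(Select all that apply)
A, C, D

inductance has SI base units: kg * m^2 / (A^2 * s^2)

Checking each option against kg * m^2 / (A^2 * s^2):
  A. H: ✓ matches
  B. H/m: ✗ does not match
  C. V·s/A: ✓ matches
  D. Wb/A: ✓ matches
  E. A/(V·s): ✗ does not match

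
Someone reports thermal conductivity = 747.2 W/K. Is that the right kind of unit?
No

thermal conductivity has SI base units: kg * m / (s^3 * K)
W/K does NOT reduce to kg * m / (s^3 * K); a valid unit for thermal conductivity would be e.g. W/(m·K).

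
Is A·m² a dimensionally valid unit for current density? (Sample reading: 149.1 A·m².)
No

current density has SI base units: A / m^2
A·m² does NOT reduce to A / m^2; a valid unit for current density would be e.g. A/m².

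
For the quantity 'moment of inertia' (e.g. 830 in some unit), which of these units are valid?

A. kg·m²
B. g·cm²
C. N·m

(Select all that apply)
A, B

moment of inertia has SI base units: kg * m^2

Checking each option against kg * m^2:
  A. kg·m²: ✓ matches
  B. g·cm²: ✓ matches
  C. N·m: ✗ does not match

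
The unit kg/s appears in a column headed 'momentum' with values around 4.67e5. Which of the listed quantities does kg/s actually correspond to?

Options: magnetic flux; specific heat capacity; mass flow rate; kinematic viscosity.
mass flow rate

momentum should have units dimensionally equivalent to kg * m / s (e.g. kg·m/s).
The given unit 'kg/s' reduces to kg / s. Of the listed options, that is the dimensionality of mass flow rate.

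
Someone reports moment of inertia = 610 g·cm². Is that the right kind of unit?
Yes

moment of inertia has SI base units: kg * m^2
g·cm² reduces to the same SI base units, so it is a valid unit for moment of inertia.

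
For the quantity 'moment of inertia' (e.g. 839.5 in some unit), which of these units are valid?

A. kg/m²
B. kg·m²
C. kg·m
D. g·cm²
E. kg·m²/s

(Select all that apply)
B, D

moment of inertia has SI base units: kg * m^2

Checking each option against kg * m^2:
  A. kg/m²: ✗ does not match
  B. kg·m²: ✓ matches
  C. kg·m: ✗ does not match
  D. g·cm²: ✓ matches
  E. kg·m²/s: ✗ does not match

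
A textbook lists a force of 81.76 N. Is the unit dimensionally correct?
Yes

force has SI base units: kg * m / s^2
N reduces to the same SI base units, so it is a valid unit for force.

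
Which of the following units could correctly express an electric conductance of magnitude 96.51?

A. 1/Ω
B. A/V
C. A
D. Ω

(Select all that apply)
A, B

electric conductance has SI base units: A^2 * s^3 / (kg * m^2)

Checking each option against A^2 * s^3 / (kg * m^2):
  A. 1/Ω: ✓ matches
  B. A/V: ✓ matches
  C. A: ✗ does not match
  D. Ω: ✗ does not match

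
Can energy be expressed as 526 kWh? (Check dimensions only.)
Yes

energy has SI base units: kg * m^2 / s^2
kWh reduces to the same SI base units, so it is a valid unit for energy.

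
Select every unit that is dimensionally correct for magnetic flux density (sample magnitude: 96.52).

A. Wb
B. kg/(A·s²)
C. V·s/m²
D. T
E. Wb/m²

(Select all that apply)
B, C, D, E

magnetic flux density has SI base units: kg / (A * s^2)

Checking each option against kg / (A * s^2):
  A. Wb: ✗ does not match
  B. kg/(A·s²): ✓ matches
  C. V·s/m²: ✓ matches
  D. T: ✓ matches
  E. Wb/m²: ✓ matches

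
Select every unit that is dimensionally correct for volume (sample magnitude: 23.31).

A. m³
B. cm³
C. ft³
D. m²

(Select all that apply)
A, B, C

volume has SI base units: m^3

Checking each option against m^3:
  A. m³: ✓ matches
  B. cm³: ✓ matches
  C. ft³: ✓ matches
  D. m²: ✗ does not match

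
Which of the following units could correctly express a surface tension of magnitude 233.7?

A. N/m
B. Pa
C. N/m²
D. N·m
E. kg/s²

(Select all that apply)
A, E

surface tension has SI base units: kg / s^2

Checking each option against kg / s^2:
  A. N/m: ✓ matches
  B. Pa: ✗ does not match
  C. N/m²: ✗ does not match
  D. N·m: ✗ does not match
  E. kg/s²: ✓ matches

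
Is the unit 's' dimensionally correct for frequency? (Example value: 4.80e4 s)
No

frequency has SI base units: 1 / s
s does NOT reduce to 1 / s; a valid unit for frequency would be e.g. Hz.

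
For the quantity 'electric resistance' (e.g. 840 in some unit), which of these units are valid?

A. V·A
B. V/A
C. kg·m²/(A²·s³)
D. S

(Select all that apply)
B, C

electric resistance has SI base units: kg * m^2 / (A^2 * s^3)

Checking each option against kg * m^2 / (A^2 * s^3):
  A. V·A: ✗ does not match
  B. V/A: ✓ matches
  C. kg·m²/(A²·s³): ✓ matches
  D. S: ✗ does not match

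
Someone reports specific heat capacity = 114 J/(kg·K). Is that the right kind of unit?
Yes

specific heat capacity has SI base units: m^2 / (s^2 * K)
J/(kg·K) reduces to the same SI base units, so it is a valid unit for specific heat capacity.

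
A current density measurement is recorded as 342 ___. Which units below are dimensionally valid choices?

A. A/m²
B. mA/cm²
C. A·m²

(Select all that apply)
A, B

current density has SI base units: A / m^2

Checking each option against A / m^2:
  A. A/m²: ✓ matches
  B. mA/cm²: ✓ matches
  C. A·m²: ✗ does not match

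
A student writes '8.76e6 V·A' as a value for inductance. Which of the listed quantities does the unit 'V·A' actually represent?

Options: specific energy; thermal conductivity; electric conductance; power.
power

inductance should have units dimensionally equivalent to kg * m^2 / (A^2 * s^2) (e.g. H).
The given unit 'V·A' reduces to kg * m^2 / s^3. Of the listed options, that is the dimensionality of power.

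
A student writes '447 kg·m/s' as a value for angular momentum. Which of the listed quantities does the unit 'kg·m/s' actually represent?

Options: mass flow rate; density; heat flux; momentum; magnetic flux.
momentum

angular momentum should have units dimensionally equivalent to kg * m^2 / s (e.g. kg·m²/s).
The given unit 'kg·m/s' reduces to kg * m / s. Of the listed options, that is the dimensionality of momentum.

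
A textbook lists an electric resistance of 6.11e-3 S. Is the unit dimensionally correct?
No

electric resistance has SI base units: kg * m^2 / (A^2 * s^3)
S does NOT reduce to kg * m^2 / (A^2 * s^3); a valid unit for electric resistance would be e.g. Ω.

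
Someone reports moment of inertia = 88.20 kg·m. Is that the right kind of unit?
No

moment of inertia has SI base units: kg * m^2
kg·m does NOT reduce to kg * m^2; a valid unit for moment of inertia would be e.g. kg·m².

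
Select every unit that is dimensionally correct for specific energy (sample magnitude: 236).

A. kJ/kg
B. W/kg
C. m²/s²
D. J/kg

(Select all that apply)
A, C, D

specific energy has SI base units: m^2 / s^2

Checking each option against m^2 / s^2:
  A. kJ/kg: ✓ matches
  B. W/kg: ✗ does not match
  C. m²/s²: ✓ matches
  D. J/kg: ✓ matches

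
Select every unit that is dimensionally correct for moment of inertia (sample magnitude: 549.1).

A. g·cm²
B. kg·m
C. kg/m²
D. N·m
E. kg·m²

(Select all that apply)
A, E

moment of inertia has SI base units: kg * m^2

Checking each option against kg * m^2:
  A. g·cm²: ✓ matches
  B. kg·m: ✗ does not match
  C. kg/m²: ✗ does not match
  D. N·m: ✗ does not match
  E. kg·m²: ✓ matches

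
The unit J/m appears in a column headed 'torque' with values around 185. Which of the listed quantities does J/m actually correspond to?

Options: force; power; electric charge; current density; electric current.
force

torque should have units dimensionally equivalent to kg * m^2 / s^2 (e.g. N·m).
The given unit 'J/m' reduces to kg * m / s^2. Of the listed options, that is the dimensionality of force.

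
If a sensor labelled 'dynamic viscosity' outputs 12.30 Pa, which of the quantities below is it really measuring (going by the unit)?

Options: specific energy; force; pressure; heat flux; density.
pressure

dynamic viscosity should have units dimensionally equivalent to kg / (m * s) (e.g. Pa·s).
The given unit 'Pa' reduces to kg / (m * s^2). Of the listed options, that is the dimensionality of pressure.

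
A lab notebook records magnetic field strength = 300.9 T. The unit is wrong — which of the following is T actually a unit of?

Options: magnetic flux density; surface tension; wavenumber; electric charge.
magnetic flux density

magnetic field strength should have units dimensionally equivalent to A / m (e.g. A/m).
The given unit 'T' reduces to kg / (A * s^2). Of the listed options, that is the dimensionality of magnetic flux density.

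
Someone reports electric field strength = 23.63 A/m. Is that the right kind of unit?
No

electric field strength has SI base units: kg * m / (A * s^3)
A/m does NOT reduce to kg * m / (A * s^3); a valid unit for electric field strength would be e.g. V/m.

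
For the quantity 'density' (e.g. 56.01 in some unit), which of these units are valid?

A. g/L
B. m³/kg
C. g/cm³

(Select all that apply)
A, C

density has SI base units: kg / m^3

Checking each option against kg / m^3:
  A. g/L: ✓ matches
  B. m³/kg: ✗ does not match
  C. g/cm³: ✓ matches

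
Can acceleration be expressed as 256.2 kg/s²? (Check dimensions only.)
No

acceleration has SI base units: m / s^2
kg/s² does NOT reduce to m / s^2; a valid unit for acceleration would be e.g. m/s².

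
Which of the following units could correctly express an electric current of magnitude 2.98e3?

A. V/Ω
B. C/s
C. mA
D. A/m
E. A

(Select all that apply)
A, B, C, E

electric current has SI base units: A

Checking each option against A:
  A. V/Ω: ✓ matches
  B. C/s: ✓ matches
  C. mA: ✓ matches
  D. A/m: ✗ does not match
  E. A: ✓ matches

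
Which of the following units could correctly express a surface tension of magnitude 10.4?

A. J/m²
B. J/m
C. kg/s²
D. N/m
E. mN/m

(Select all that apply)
A, C, D, E

surface tension has SI base units: kg / s^2

Checking each option against kg / s^2:
  A. J/m²: ✓ matches
  B. J/m: ✗ does not match
  C. kg/s²: ✓ matches
  D. N/m: ✓ matches
  E. mN/m: ✓ matches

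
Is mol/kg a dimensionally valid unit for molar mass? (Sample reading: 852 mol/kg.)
No

molar mass has SI base units: kg / mol
mol/kg does NOT reduce to kg / mol; a valid unit for molar mass would be e.g. kg/mol.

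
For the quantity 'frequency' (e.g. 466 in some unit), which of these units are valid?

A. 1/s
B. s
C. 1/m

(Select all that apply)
A

frequency has SI base units: 1 / s

Checking each option against 1 / s:
  A. 1/s: ✓ matches
  B. s: ✗ does not match
  C. 1/m: ✗ does not match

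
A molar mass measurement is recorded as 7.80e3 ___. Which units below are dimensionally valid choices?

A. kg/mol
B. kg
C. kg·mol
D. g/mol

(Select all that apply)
A, D

molar mass has SI base units: kg / mol

Checking each option against kg / mol:
  A. kg/mol: ✓ matches
  B. kg: ✗ does not match
  C. kg·mol: ✗ does not match
  D. g/mol: ✓ matches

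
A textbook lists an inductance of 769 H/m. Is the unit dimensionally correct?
No

inductance has SI base units: kg * m^2 / (A^2 * s^2)
H/m does NOT reduce to kg * m^2 / (A^2 * s^2); a valid unit for inductance would be e.g. H.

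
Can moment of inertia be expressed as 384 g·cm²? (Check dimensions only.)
Yes

moment of inertia has SI base units: kg * m^2
g·cm² reduces to the same SI base units, so it is a valid unit for moment of inertia.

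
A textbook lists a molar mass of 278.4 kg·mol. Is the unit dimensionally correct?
No

molar mass has SI base units: kg / mol
kg·mol does NOT reduce to kg / mol; a valid unit for molar mass would be e.g. kg/mol.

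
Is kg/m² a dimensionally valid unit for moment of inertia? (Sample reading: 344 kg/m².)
No

moment of inertia has SI base units: kg * m^2
kg/m² does NOT reduce to kg * m^2; a valid unit for moment of inertia would be e.g. kg·m².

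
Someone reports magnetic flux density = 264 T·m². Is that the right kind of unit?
No

magnetic flux density has SI base units: kg / (A * s^2)
T·m² does NOT reduce to kg / (A * s^2); a valid unit for magnetic flux density would be e.g. T.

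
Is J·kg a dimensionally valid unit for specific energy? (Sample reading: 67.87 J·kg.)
No

specific energy has SI base units: m^2 / s^2
J·kg does NOT reduce to m^2 / s^2; a valid unit for specific energy would be e.g. J/kg.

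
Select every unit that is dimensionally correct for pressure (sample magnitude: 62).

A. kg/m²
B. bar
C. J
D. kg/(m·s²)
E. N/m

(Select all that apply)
B, D

pressure has SI base units: kg / (m * s^2)

Checking each option against kg / (m * s^2):
  A. kg/m²: ✗ does not match
  B. bar: ✓ matches
  C. J: ✗ does not match
  D. kg/(m·s²): ✓ matches
  E. N/m: ✗ does not match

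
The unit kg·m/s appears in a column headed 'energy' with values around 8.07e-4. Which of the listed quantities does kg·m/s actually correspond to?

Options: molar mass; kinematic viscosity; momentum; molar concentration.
momentum

energy should have units dimensionally equivalent to kg * m^2 / s^2 (e.g. J).
The given unit 'kg·m/s' reduces to kg * m / s. Of the listed options, that is the dimensionality of momentum.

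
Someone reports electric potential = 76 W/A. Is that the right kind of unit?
Yes

electric potential has SI base units: kg * m^2 / (A * s^3)
W/A reduces to the same SI base units, so it is a valid unit for electric potential.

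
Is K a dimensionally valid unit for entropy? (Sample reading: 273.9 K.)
No

entropy has SI base units: kg * m^2 / (s^2 * K)
K does NOT reduce to kg * m^2 / (s^2 * K); a valid unit for entropy would be e.g. J/K.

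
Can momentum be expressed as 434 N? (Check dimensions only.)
No

momentum has SI base units: kg * m / s
N does NOT reduce to kg * m / s; a valid unit for momentum would be e.g. kg·m/s.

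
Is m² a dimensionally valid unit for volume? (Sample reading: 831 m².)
No

volume has SI base units: m^3
m² does NOT reduce to m^3; a valid unit for volume would be e.g. m³.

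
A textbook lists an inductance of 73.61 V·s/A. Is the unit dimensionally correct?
Yes

inductance has SI base units: kg * m^2 / (A^2 * s^2)
V·s/A reduces to the same SI base units, so it is a valid unit for inductance.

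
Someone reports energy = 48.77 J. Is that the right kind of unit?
Yes

energy has SI base units: kg * m^2 / s^2
J reduces to the same SI base units, so it is a valid unit for energy.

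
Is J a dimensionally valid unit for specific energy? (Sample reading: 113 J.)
No

specific energy has SI base units: m^2 / s^2
J does NOT reduce to m^2 / s^2; a valid unit for specific energy would be e.g. J/kg.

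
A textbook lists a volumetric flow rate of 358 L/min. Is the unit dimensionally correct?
Yes

volumetric flow rate has SI base units: m^3 / s
L/min reduces to the same SI base units, so it is a valid unit for volumetric flow rate.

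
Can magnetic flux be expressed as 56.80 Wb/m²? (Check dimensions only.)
No

magnetic flux has SI base units: kg * m^2 / (A * s^2)
Wb/m² does NOT reduce to kg * m^2 / (A * s^2); a valid unit for magnetic flux would be e.g. Wb.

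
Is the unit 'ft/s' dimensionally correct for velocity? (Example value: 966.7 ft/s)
Yes

velocity has SI base units: m / s
ft/s reduces to the same SI base units, so it is a valid unit for velocity.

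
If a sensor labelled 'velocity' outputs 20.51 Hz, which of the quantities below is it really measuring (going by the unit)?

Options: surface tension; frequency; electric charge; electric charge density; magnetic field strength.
frequency

velocity should have units dimensionally equivalent to m / s (e.g. m/s).
The given unit 'Hz' reduces to 1 / s. Of the listed options, that is the dimensionality of frequency.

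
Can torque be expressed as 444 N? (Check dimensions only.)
No

torque has SI base units: kg * m^2 / s^2
N does NOT reduce to kg * m^2 / s^2; a valid unit for torque would be e.g. N·m.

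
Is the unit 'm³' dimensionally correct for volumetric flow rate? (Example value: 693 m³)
No

volumetric flow rate has SI base units: m^3 / s
m³ does NOT reduce to m^3 / s; a valid unit for volumetric flow rate would be e.g. m³/s.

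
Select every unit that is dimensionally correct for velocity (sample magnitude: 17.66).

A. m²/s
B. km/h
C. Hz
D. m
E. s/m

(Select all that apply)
B

velocity has SI base units: m / s

Checking each option against m / s:
  A. m²/s: ✗ does not match
  B. km/h: ✓ matches
  C. Hz: ✗ does not match
  D. m: ✗ does not match
  E. s/m: ✗ does not match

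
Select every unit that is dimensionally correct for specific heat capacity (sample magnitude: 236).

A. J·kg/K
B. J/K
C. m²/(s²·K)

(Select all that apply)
C

specific heat capacity has SI base units: m^2 / (s^2 * K)

Checking each option against m^2 / (s^2 * K):
  A. J·kg/K: ✗ does not match
  B. J/K: ✗ does not match
  C. m²/(s²·K): ✓ matches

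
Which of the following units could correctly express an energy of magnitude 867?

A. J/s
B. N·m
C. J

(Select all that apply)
B, C

energy has SI base units: kg * m^2 / s^2

Checking each option against kg * m^2 / s^2:
  A. J/s: ✗ does not match
  B. N·m: ✓ matches
  C. J: ✓ matches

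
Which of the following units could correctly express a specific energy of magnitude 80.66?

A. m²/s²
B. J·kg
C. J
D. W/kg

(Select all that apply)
A

specific energy has SI base units: m^2 / s^2

Checking each option against m^2 / s^2:
  A. m²/s²: ✓ matches
  B. J·kg: ✗ does not match
  C. J: ✗ does not match
  D. W/kg: ✗ does not match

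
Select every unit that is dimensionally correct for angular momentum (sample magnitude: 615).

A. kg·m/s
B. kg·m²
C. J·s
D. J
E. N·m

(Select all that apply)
C

angular momentum has SI base units: kg * m^2 / s

Checking each option against kg * m^2 / s:
  A. kg·m/s: ✗ does not match
  B. kg·m²: ✗ does not match
  C. J·s: ✓ matches
  D. J: ✗ does not match
  E. N·m: ✗ does not match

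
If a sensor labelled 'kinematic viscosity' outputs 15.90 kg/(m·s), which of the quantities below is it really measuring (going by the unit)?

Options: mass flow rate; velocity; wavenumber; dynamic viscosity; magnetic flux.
dynamic viscosity

kinematic viscosity should have units dimensionally equivalent to m^2 / s (e.g. m²/s).
The given unit 'kg/(m·s)' reduces to kg / (m * s). Of the listed options, that is the dimensionality of dynamic viscosity.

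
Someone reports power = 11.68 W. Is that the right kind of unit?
Yes

power has SI base units: kg * m^2 / s^3
W reduces to the same SI base units, so it is a valid unit for power.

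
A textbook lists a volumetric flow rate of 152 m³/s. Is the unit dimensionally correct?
Yes

volumetric flow rate has SI base units: m^3 / s
m³/s reduces to the same SI base units, so it is a valid unit for volumetric flow rate.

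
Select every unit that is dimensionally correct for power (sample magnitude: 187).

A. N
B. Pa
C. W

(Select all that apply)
C

power has SI base units: kg * m^2 / s^3

Checking each option against kg * m^2 / s^3:
  A. N: ✗ does not match
  B. Pa: ✗ does not match
  C. W: ✓ matches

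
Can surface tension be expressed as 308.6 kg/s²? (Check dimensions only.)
Yes

surface tension has SI base units: kg / s^2
kg/s² reduces to the same SI base units, so it is a valid unit for surface tension.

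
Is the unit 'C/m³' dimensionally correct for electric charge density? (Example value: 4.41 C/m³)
Yes

electric charge density has SI base units: A * s / m^3
C/m³ reduces to the same SI base units, so it is a valid unit for electric charge density.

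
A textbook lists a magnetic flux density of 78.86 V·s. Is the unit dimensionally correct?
No

magnetic flux density has SI base units: kg / (A * s^2)
V·s does NOT reduce to kg / (A * s^2); a valid unit for magnetic flux density would be e.g. T.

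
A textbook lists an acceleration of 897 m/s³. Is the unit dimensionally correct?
No

acceleration has SI base units: m / s^2
m/s³ does NOT reduce to m / s^2; a valid unit for acceleration would be e.g. m/s².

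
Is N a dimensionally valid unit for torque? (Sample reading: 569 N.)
No

torque has SI base units: kg * m^2 / s^2
N does NOT reduce to kg * m^2 / s^2; a valid unit for torque would be e.g. N·m.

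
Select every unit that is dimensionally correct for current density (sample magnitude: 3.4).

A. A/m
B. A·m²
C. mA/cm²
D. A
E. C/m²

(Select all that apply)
C

current density has SI base units: A / m^2

Checking each option against A / m^2:
  A. A/m: ✗ does not match
  B. A·m²: ✗ does not match
  C. mA/cm²: ✓ matches
  D. A: ✗ does not match
  E. C/m²: ✗ does not match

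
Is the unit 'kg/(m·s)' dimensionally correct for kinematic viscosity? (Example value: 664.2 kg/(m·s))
No

kinematic viscosity has SI base units: m^2 / s
kg/(m·s) does NOT reduce to m^2 / s; a valid unit for kinematic viscosity would be e.g. m²/s.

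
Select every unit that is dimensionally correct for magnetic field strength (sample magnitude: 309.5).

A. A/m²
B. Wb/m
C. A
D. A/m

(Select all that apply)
D

magnetic field strength has SI base units: A / m

Checking each option against A / m:
  A. A/m²: ✗ does not match
  B. Wb/m: ✗ does not match
  C. A: ✗ does not match
  D. A/m: ✓ matches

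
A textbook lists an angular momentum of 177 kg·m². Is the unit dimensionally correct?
No

angular momentum has SI base units: kg * m^2 / s
kg·m² does NOT reduce to kg * m^2 / s; a valid unit for angular momentum would be e.g. kg·m²/s.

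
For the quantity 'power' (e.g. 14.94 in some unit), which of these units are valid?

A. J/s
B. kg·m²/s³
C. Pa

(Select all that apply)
A, B

power has SI base units: kg * m^2 / s^3

Checking each option against kg * m^2 / s^3:
  A. J/s: ✓ matches
  B. kg·m²/s³: ✓ matches
  C. Pa: ✗ does not match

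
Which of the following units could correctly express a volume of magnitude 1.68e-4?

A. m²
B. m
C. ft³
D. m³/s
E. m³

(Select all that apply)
C, E

volume has SI base units: m^3

Checking each option against m^3:
  A. m²: ✗ does not match
  B. m: ✗ does not match
  C. ft³: ✓ matches
  D. m³/s: ✗ does not match
  E. m³: ✓ matches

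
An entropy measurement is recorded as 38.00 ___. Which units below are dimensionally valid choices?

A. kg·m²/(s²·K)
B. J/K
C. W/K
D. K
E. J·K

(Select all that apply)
A, B

entropy has SI base units: kg * m^2 / (s^2 * K)

Checking each option against kg * m^2 / (s^2 * K):
  A. kg·m²/(s²·K): ✓ matches
  B. J/K: ✓ matches
  C. W/K: ✗ does not match
  D. K: ✗ does not match
  E. J·K: ✗ does not match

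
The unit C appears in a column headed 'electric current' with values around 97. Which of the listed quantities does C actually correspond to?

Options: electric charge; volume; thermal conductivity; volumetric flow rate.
electric charge

electric current should have units dimensionally equivalent to A (e.g. A).
The given unit 'C' reduces to A * s. Of the listed options, that is the dimensionality of electric charge.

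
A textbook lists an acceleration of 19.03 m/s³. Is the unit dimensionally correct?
No

acceleration has SI base units: m / s^2
m/s³ does NOT reduce to m / s^2; a valid unit for acceleration would be e.g. m/s².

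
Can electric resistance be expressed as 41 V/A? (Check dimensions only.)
Yes

electric resistance has SI base units: kg * m^2 / (A^2 * s^3)
V/A reduces to the same SI base units, so it is a valid unit for electric resistance.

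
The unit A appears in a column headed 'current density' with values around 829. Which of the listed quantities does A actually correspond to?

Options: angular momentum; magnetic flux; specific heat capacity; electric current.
electric current

current density should have units dimensionally equivalent to A / m^2 (e.g. A/m²).
The given unit 'A' reduces to A. Of the listed options, that is the dimensionality of electric current.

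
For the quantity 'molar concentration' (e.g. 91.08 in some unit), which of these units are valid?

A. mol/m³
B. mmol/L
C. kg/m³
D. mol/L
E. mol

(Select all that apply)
A, B, D

molar concentration has SI base units: mol / m^3

Checking each option against mol / m^3:
  A. mol/m³: ✓ matches
  B. mmol/L: ✓ matches
  C. kg/m³: ✗ does not match
  D. mol/L: ✓ matches
  E. mol: ✗ does not match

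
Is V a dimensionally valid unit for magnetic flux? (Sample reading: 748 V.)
No

magnetic flux has SI base units: kg * m^2 / (A * s^2)
V does NOT reduce to kg * m^2 / (A * s^2); a valid unit for magnetic flux would be e.g. Wb.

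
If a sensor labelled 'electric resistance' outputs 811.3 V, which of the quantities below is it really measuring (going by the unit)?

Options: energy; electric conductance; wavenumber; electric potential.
electric potential

electric resistance should have units dimensionally equivalent to kg * m^2 / (A^2 * s^3) (e.g. Ω).
The given unit 'V' reduces to kg * m^2 / (A * s^3). Of the listed options, that is the dimensionality of electric potential.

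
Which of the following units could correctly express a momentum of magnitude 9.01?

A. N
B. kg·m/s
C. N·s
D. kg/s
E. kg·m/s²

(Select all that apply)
B, C

momentum has SI base units: kg * m / s

Checking each option against kg * m / s:
  A. N: ✗ does not match
  B. kg·m/s: ✓ matches
  C. N·s: ✓ matches
  D. kg/s: ✗ does not match
  E. kg·m/s²: ✗ does not match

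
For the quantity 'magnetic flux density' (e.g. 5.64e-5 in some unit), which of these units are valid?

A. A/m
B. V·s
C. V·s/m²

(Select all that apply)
C

magnetic flux density has SI base units: kg / (A * s^2)

Checking each option against kg / (A * s^2):
  A. A/m: ✗ does not match
  B. V·s: ✗ does not match
  C. V·s/m²: ✓ matches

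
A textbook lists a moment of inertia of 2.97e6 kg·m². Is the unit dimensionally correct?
Yes

moment of inertia has SI base units: kg * m^2
kg·m² reduces to the same SI base units, so it is a valid unit for moment of inertia.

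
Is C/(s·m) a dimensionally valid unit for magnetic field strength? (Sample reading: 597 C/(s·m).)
Yes

magnetic field strength has SI base units: A / m
C/(s·m) reduces to the same SI base units, so it is a valid unit for magnetic field strength.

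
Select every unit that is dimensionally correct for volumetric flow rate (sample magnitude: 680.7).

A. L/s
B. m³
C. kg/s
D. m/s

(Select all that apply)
A

volumetric flow rate has SI base units: m^3 / s

Checking each option against m^3 / s:
  A. L/s: ✓ matches
  B. m³: ✗ does not match
  C. kg/s: ✗ does not match
  D. m/s: ✗ does not match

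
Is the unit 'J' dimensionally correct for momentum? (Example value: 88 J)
No

momentum has SI base units: kg * m / s
J does NOT reduce to kg * m / s; a valid unit for momentum would be e.g. kg·m/s.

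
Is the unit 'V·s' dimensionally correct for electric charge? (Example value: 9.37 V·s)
No

electric charge has SI base units: A * s
V·s does NOT reduce to A * s; a valid unit for electric charge would be e.g. C.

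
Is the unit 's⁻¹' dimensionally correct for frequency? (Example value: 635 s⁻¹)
Yes

frequency has SI base units: 1 / s
s⁻¹ reduces to the same SI base units, so it is a valid unit for frequency.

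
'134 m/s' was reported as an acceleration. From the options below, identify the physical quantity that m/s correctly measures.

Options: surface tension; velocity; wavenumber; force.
velocity

acceleration should have units dimensionally equivalent to m / s^2 (e.g. m/s²).
The given unit 'm/s' reduces to m / s. Of the listed options, that is the dimensionality of velocity.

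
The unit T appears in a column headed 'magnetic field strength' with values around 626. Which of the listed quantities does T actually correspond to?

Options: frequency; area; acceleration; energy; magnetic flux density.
magnetic flux density

magnetic field strength should have units dimensionally equivalent to A / m (e.g. A/m).
The given unit 'T' reduces to kg / (A * s^2). Of the listed options, that is the dimensionality of magnetic flux density.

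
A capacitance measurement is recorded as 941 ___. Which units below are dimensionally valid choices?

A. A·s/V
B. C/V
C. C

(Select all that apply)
A, B

capacitance has SI base units: A^2 * s^4 / (kg * m^2)

Checking each option against A^2 * s^4 / (kg * m^2):
  A. A·s/V: ✓ matches
  B. C/V: ✓ matches
  C. C: ✗ does not match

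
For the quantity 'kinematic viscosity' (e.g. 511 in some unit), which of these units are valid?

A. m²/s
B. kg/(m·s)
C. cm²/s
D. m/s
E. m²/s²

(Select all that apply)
A, C

kinematic viscosity has SI base units: m^2 / s

Checking each option against m^2 / s:
  A. m²/s: ✓ matches
  B. kg/(m·s): ✗ does not match
  C. cm²/s: ✓ matches
  D. m/s: ✗ does not match
  E. m²/s²: ✗ does not match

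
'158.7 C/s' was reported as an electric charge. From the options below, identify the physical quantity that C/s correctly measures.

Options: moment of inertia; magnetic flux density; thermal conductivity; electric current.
electric current

electric charge should have units dimensionally equivalent to A * s (e.g. C).
The given unit 'C/s' reduces to A. Of the listed options, that is the dimensionality of electric current.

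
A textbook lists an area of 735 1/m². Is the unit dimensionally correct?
No

area has SI base units: m^2
1/m² does NOT reduce to m^2; a valid unit for area would be e.g. m².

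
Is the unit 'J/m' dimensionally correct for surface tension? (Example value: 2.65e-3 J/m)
No

surface tension has SI base units: kg / s^2
J/m does NOT reduce to kg / s^2; a valid unit for surface tension would be e.g. N/m.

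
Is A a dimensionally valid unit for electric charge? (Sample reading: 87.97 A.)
No

electric charge has SI base units: A * s
A does NOT reduce to A * s; a valid unit for electric charge would be e.g. C.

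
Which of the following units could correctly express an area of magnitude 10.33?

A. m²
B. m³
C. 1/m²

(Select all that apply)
A

area has SI base units: m^2

Checking each option against m^2:
  A. m²: ✓ matches
  B. m³: ✗ does not match
  C. 1/m²: ✗ does not match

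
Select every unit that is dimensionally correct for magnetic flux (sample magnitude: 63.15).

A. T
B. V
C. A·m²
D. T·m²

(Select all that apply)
D

magnetic flux has SI base units: kg * m^2 / (A * s^2)

Checking each option against kg * m^2 / (A * s^2):
  A. T: ✗ does not match
  B. V: ✗ does not match
  C. A·m²: ✗ does not match
  D. T·m²: ✓ matches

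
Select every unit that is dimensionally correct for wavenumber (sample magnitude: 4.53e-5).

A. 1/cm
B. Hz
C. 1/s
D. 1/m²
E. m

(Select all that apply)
A

wavenumber has SI base units: 1 / m

Checking each option against 1 / m:
  A. 1/cm: ✓ matches
  B. Hz: ✗ does not match
  C. 1/s: ✗ does not match
  D. 1/m²: ✗ does not match
  E. m: ✗ does not match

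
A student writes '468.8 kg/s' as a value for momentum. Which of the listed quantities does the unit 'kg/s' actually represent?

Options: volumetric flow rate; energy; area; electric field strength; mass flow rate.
mass flow rate

momentum should have units dimensionally equivalent to kg * m / s (e.g. kg·m/s).
The given unit 'kg/s' reduces to kg / s. Of the listed options, that is the dimensionality of mass flow rate.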